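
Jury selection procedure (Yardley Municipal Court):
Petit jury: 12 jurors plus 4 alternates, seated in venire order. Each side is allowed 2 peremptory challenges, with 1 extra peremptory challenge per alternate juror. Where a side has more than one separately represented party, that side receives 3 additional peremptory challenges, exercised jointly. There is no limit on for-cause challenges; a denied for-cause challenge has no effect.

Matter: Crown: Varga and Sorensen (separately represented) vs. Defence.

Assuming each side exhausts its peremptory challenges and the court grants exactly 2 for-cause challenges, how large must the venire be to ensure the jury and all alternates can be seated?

33

Seats to fill: 12 + 4 alternates = 16.
Peremptories — Crown: 2 + 1×4 + 3 = 9; Defence: 2 + 1×4 = 6; total 15.
For-cause removals: 2.
Minimum venire: 16 + 15 + 2 = 33.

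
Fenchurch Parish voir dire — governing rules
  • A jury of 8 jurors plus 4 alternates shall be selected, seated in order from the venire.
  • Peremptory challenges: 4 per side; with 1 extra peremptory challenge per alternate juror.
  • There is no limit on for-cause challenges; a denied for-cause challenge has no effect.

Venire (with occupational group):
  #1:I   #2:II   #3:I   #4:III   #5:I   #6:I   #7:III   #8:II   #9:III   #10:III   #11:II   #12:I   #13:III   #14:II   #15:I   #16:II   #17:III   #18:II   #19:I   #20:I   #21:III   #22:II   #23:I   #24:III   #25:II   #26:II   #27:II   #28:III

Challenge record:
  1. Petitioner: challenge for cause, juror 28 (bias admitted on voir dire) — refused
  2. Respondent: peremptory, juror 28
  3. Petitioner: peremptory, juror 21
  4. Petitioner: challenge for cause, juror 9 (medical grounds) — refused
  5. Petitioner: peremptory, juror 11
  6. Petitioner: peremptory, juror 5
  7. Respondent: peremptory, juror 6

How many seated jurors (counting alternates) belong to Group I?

4

Removed: #5, #6, #11, #21, #28.
Seated (12 incl. alternates): #1, #2, #3, #4, #7, #8, #9, #10, #12, #13, #14, #15.
Of those, in Group I: #1, #3, #12, #15 → 4.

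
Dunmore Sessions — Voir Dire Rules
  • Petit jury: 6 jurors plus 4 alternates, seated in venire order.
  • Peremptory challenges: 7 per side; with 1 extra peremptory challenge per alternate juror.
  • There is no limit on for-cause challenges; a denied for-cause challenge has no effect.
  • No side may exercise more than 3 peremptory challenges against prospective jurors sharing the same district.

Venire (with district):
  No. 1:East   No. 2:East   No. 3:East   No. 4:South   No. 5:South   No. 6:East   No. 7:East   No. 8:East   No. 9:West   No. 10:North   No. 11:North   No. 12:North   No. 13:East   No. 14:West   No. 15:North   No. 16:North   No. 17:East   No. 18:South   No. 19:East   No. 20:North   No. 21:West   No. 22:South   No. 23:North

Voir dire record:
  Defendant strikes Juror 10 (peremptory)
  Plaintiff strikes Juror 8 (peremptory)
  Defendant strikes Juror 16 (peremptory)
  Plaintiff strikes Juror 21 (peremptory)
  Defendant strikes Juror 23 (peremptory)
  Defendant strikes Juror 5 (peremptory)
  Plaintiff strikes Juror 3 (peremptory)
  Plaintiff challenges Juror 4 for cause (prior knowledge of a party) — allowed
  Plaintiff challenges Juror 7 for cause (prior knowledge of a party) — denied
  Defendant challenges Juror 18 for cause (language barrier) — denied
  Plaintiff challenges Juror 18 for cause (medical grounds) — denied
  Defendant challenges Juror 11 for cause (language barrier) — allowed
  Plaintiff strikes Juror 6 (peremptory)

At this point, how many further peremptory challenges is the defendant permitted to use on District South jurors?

Defendant peremptories so far: #10, #16, #23, #5 — 4 of 11 used, 7 left overall.
Against District South: #5 — 1 used; per-district cap 3 leaves 2.
Binding limit: min(7, 2) = 2.

2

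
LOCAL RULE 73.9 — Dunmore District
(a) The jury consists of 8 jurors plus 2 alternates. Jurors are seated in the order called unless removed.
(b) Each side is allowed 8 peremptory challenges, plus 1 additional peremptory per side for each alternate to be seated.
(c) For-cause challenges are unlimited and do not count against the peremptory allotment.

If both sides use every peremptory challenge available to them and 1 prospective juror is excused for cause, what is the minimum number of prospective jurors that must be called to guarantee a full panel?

Seats to fill: 8 + 2 alternates = 10.
Peremptories: 8 + 1×2 = 10 per side × 2 sides = 20.
For-cause removals: 1.
Minimum venire: 10 + 20 + 1 = 31.

31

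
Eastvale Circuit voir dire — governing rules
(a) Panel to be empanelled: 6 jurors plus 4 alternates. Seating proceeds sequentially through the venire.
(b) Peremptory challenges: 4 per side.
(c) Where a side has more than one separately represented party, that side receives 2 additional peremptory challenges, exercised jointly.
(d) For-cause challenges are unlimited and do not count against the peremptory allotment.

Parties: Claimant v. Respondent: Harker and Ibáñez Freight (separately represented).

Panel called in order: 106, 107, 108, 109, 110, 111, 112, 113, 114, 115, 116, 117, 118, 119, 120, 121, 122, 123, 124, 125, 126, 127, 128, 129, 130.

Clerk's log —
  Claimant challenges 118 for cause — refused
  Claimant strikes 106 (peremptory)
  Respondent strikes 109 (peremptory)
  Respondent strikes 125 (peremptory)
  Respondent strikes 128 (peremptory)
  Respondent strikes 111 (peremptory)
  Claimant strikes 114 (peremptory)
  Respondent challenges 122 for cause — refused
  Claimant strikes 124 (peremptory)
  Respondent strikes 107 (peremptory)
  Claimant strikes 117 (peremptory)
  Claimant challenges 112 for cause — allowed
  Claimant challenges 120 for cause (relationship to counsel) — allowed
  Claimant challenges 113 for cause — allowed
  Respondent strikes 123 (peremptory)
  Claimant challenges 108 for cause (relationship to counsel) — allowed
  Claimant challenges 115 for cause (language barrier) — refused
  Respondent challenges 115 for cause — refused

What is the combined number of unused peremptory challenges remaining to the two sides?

0

Claimant allotment: 4. Respondent allotment: 4 base + 2 multi-party = 6.
Claimant peremptories used: #106, #114, #124, #117 — 4 (for-cause on #118, #112, #120, #113, #108, #115 don't count).
Respondent peremptories used: #109, #125, #128, #111, #107, #123 — 6 (for-cause on #122, #115 don't count).
Remaining: (4 − 4) + (6 − 6) = 0.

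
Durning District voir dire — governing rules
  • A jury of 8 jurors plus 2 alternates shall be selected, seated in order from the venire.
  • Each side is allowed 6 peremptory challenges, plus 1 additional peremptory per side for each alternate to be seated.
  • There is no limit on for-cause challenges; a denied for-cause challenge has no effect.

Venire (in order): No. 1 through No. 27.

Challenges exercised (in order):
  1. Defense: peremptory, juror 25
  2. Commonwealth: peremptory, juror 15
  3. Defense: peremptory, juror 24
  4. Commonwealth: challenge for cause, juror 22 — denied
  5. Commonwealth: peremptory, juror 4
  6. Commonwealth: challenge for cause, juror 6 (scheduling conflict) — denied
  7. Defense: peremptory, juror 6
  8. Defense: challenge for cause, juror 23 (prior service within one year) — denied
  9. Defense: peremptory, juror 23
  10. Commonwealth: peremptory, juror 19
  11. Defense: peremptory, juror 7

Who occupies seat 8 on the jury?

11

Removed: #4, #6, #7, #15, #19, #23, #24, #25. (#22 stays — for-cause denied.)
Seating in order: seats 1–8 → #1, #2, #3, #5, #8, #9, #10, #11; alternates → #12, #13.
So seat 8 is #11.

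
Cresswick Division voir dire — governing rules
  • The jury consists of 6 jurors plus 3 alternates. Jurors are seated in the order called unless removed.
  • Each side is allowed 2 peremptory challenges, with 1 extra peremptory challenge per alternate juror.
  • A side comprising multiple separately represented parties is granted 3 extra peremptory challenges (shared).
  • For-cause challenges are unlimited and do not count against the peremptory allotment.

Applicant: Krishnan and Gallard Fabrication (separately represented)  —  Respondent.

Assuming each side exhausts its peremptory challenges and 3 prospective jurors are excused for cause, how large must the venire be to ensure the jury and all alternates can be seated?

Seats to fill: 6 + 3 alternates = 9.
Peremptories — Applicant: 2 + 1×3 + 3 = 8; Respondent: 2 + 1×3 = 5; total 13.
For-cause removals: 3.
Minimum venire: 9 + 13 + 3 = 25.

25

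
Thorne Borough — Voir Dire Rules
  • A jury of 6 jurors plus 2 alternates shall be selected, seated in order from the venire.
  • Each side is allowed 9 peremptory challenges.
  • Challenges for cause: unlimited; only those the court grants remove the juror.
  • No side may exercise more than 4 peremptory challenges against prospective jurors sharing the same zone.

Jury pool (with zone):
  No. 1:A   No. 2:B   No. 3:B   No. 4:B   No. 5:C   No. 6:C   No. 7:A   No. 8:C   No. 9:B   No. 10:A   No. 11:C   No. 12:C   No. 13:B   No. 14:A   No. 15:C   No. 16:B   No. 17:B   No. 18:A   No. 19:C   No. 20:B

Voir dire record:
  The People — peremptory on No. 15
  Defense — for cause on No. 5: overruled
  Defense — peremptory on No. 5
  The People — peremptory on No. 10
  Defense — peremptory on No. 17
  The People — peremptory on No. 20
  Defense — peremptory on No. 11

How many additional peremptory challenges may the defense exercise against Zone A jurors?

4

Defense peremptories so far: #5, #17, #11 — 3 of 9 used, 6 left overall.
Against Zone A: none yet — per-zone cap 4 leaves 4.
Binding limit: min(6, 4) = 4.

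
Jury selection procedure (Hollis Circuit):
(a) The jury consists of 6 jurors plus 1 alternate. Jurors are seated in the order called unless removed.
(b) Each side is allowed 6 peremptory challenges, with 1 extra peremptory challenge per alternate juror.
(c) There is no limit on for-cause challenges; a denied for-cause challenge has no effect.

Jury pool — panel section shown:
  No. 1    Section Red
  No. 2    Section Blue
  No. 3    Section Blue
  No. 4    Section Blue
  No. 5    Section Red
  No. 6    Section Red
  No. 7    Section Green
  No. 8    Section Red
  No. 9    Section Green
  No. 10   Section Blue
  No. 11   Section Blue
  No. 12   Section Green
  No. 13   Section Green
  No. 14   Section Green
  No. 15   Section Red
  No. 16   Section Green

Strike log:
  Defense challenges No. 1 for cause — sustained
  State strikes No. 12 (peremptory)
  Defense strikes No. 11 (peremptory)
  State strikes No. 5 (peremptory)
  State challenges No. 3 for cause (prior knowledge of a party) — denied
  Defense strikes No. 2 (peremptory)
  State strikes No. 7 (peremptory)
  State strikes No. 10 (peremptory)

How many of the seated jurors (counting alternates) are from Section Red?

2

Removed: #1, #2, #5, #7, #10, #11, #12.
Seated (7 incl. alternates): #3, #4, #6, #8, #9, #13, #14.
Of those, in Section Red: #6, #8 → 2.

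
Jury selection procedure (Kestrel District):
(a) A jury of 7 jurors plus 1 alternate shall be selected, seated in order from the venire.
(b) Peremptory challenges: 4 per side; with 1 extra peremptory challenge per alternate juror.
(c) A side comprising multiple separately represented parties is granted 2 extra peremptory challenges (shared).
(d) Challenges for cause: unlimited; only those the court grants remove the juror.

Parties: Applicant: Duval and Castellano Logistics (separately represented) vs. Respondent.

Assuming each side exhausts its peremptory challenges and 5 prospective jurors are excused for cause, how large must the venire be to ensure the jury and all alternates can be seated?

Seats to fill: 7 + 1 alternates = 8.
Peremptories — Applicant: 4 + 1×1 + 2 = 7; Respondent: 4 + 1×1 = 5; total 12.
For-cause removals: 5.
Minimum venire: 8 + 12 + 5 = 25.

25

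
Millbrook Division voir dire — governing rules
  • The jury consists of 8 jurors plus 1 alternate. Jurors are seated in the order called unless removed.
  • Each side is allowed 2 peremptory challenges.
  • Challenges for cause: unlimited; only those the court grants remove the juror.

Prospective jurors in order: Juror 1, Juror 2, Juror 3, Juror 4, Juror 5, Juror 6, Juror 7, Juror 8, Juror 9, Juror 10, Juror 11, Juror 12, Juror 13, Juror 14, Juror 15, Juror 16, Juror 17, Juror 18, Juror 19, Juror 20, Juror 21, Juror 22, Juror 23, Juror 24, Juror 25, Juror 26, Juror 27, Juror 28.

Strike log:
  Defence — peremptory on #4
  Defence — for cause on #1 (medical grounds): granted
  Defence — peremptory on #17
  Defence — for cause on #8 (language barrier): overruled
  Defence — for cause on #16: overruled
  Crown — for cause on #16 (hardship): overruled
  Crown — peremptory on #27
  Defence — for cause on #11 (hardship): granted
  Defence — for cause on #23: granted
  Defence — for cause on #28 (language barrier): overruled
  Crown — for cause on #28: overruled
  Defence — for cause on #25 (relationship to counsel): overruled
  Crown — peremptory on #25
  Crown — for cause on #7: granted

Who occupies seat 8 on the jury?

Removed: #1, #4, #7, #11, #17, #23, #25, #27. (#8, #16, #28 stay — for-cause denied.)
Filling seats in venire order through position 8: #2, #3, #5, #6, #8, #9, #10, #12.
So seat 8 is #12.

12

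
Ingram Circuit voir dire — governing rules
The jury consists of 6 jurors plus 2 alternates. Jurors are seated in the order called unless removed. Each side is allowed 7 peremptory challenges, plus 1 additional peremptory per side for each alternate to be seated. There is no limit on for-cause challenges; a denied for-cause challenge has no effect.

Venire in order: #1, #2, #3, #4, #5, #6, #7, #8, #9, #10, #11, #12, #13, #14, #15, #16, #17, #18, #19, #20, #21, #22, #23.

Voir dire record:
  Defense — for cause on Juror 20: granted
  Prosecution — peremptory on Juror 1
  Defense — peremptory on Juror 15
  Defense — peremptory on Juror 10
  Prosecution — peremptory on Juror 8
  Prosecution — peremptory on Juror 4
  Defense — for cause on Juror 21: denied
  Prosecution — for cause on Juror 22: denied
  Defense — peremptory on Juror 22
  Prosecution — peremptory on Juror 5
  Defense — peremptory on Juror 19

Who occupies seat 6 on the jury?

11

Removed: #1, #4, #5, #8, #10, #15, #19, #20, #22. (#21 stays — for-cause denied.)
Seating in order: seats 1–6 → #2, #3, #6, #7, #9, #11; alternates → #12, #13.
So seat 6 is #11.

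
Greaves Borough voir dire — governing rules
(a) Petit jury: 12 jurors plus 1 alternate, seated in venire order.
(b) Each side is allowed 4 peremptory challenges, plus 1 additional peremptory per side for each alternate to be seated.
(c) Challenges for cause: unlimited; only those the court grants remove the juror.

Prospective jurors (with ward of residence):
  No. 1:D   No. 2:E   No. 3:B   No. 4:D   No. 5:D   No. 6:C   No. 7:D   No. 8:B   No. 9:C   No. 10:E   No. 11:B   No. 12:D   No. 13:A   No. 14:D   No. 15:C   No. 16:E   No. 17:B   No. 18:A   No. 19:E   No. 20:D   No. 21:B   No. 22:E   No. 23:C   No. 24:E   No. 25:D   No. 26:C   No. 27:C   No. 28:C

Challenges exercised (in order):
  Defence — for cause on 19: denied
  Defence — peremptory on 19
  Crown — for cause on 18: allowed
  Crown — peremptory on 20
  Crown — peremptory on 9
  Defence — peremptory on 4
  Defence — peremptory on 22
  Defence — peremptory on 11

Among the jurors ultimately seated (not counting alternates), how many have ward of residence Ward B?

2

Removed: #4, #9, #11, #18, #19, #20, #22.
Seated jurors 1–12: #1, #2, #3, #5, #6, #7, #8, #10, #12, #13, #14, #15 (alternates #16 not counted).
Of those, in Ward B: #3, #8 → 2.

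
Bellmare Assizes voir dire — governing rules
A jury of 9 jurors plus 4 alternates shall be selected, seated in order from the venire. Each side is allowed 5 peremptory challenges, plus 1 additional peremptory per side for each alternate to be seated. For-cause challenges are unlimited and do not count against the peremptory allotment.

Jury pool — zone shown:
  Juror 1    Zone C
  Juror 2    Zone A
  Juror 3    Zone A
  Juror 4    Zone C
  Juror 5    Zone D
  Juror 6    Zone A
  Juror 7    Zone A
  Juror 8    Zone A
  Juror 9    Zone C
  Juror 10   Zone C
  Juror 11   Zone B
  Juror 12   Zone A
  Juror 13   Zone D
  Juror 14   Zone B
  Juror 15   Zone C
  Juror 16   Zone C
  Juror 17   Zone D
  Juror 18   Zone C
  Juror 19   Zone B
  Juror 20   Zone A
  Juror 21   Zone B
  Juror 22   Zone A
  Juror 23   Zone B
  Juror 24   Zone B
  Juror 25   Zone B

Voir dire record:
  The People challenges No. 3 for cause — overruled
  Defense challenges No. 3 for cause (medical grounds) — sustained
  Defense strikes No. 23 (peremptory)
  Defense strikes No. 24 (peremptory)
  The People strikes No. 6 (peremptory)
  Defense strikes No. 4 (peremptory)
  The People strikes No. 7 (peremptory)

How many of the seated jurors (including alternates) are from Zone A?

3

Removed: #3, #4, #6, #7, #23, #24.
Seated (13 incl. alternates): #1, #2, #5, #8, #9, #10, #11, #12, #13, #14, #15, #16, #17.
Of those, in Zone A: #2, #8, #12 → 3.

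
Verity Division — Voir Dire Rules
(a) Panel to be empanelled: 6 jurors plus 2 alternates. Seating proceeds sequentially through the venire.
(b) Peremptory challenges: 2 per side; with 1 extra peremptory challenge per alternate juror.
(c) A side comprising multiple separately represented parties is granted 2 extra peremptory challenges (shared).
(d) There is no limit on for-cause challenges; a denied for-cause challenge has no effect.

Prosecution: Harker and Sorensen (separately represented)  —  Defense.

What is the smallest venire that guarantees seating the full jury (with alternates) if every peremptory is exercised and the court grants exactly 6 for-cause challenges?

Seats to fill: 6 + 2 alternates = 8.
Peremptories — Prosecution: 2 + 1×2 + 2 = 6; Defense: 2 + 1×2 = 4; total 10.
For-cause removals: 6.
Minimum venire: 8 + 10 + 6 = 24.

24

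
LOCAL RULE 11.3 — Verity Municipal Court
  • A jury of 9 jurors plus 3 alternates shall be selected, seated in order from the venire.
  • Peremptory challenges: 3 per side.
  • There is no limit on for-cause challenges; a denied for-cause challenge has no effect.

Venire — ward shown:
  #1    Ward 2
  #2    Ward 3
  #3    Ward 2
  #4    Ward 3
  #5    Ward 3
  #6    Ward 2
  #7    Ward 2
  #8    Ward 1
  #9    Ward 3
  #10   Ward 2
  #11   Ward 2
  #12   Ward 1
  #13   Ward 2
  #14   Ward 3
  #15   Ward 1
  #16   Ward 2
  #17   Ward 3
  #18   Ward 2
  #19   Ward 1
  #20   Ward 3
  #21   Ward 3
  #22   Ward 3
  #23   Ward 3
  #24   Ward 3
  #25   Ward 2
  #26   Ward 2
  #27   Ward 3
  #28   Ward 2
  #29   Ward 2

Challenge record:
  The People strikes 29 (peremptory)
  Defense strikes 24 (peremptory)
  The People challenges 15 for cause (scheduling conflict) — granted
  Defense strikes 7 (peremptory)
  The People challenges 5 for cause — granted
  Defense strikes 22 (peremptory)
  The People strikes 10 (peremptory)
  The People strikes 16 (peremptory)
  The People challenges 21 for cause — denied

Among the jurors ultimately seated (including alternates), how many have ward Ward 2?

Removed: #5, #7, #10, #15, #16, #22, #24, #29.
Seated (12 incl. alternates): #1, #2, #3, #4, #6, #8, #9, #11, #12, #13, #14, #17.
Of those, in Ward 2: #1, #3, #6, #11, #13 → 5.

5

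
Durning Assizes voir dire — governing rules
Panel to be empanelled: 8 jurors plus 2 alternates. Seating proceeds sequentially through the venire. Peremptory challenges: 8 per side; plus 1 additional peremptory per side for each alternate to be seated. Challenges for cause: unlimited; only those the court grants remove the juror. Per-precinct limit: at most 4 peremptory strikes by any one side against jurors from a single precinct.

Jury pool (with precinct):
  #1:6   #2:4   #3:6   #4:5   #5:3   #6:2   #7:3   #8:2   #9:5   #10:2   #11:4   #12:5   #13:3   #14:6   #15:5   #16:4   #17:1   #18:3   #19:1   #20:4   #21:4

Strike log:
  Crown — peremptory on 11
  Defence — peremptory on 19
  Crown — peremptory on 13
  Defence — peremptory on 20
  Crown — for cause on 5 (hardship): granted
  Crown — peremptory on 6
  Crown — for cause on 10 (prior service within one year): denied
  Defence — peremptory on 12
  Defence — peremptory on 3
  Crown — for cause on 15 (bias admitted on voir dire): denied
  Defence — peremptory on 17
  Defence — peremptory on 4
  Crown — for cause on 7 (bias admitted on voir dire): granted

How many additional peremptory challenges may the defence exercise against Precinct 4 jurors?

3

Defence peremptories so far: #19, #20, #12, #3, #17, #4 — 6 of 10 used, 4 left overall.
Against Precinct 4: #20 — 1 used; per-precinct cap 4 leaves 3.
Binding limit: min(4, 3) = 3.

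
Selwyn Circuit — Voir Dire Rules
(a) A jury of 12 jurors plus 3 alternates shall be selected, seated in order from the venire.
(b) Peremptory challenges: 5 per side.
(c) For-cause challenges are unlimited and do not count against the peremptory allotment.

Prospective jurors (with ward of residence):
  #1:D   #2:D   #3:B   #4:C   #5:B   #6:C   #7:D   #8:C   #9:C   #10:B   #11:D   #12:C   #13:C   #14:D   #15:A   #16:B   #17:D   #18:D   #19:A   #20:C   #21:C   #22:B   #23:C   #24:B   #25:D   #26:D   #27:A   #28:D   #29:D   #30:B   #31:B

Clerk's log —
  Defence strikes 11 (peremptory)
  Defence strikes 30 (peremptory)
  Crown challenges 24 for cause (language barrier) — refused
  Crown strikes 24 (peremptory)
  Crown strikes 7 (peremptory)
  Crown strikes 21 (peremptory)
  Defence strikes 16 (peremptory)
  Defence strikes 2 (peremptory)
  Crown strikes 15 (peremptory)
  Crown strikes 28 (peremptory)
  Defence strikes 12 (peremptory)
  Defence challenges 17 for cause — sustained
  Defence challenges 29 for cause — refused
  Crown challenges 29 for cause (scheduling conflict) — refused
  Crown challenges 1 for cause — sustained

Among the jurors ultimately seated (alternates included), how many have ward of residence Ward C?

7

Removed: #1, #2, #7, #11, #12, #15, #16, #17, #21, #24, #28, #30.
Seated (15 incl. alternates): #3, #4, #5, #6, #8, #9, #10, #13, #14, #18, #19, #20, #22, #23, #25.
Of those, in Ward C: #4, #6, #8, #9, #13, #20, #23 → 7.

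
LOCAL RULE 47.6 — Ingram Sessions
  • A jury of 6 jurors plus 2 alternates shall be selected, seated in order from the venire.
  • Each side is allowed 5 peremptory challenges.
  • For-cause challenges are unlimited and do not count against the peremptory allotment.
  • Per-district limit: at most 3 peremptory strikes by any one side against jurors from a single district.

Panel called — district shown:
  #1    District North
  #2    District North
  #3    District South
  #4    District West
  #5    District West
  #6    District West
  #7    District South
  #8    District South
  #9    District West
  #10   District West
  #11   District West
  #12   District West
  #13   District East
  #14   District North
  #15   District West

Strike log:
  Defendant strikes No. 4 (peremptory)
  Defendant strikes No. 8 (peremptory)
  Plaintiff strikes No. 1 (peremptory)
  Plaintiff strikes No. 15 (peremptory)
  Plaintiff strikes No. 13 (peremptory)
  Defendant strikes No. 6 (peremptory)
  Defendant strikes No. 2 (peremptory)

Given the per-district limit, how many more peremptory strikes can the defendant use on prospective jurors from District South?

Defendant peremptories so far: #4, #8, #6, #2 — 4 of 5 used, 1 left overall.
Against District South: #8 — 1 used; per-district cap 3 leaves 2.
Binding limit: min(1, 2) = 1.

1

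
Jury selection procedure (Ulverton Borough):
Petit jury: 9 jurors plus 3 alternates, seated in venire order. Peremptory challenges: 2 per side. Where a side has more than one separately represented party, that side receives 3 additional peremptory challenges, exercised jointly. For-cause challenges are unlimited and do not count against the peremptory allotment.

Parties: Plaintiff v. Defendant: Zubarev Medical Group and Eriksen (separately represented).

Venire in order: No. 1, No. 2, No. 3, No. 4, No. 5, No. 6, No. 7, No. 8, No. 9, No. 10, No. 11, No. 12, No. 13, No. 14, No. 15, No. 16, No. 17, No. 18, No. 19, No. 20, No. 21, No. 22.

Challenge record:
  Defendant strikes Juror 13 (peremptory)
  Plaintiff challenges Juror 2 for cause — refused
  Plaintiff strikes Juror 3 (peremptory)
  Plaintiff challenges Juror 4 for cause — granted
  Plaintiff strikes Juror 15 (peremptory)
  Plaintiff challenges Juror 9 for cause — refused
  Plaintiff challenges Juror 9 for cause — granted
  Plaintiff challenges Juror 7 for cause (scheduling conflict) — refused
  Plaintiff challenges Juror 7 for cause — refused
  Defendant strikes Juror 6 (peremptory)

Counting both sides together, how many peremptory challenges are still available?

Plaintiff allotment: 2. Defendant allotment: 2 base + 3 multi-party = 5.
Plaintiff peremptories used: #3, #15 — 2 (for-cause on #2, #4, #9, #9, #7, #7 don't count).
Defendant peremptories used: #13, #6 — 2.
Remaining: (2 − 2) + (5 − 2) = 3.

3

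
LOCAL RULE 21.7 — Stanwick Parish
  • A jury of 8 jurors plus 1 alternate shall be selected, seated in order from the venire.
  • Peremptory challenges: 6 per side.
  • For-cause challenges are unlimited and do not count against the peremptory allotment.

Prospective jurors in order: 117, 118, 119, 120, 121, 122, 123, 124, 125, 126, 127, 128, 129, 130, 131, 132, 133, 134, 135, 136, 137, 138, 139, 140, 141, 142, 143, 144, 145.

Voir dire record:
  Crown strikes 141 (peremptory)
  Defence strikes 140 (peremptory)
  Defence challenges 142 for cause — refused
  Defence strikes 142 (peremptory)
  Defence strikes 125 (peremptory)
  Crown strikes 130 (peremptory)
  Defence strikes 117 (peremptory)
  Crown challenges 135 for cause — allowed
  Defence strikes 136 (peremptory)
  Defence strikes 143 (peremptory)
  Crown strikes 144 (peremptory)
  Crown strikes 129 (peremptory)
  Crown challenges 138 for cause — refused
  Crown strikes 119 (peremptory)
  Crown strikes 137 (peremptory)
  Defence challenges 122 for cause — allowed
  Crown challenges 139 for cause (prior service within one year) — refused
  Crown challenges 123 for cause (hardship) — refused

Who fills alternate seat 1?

131

Removed: #117, #119, #122, #125, #129, #130, #135, #136, #137, #140, #141, #142, #143, #144. (#123, #138, #139 stay — for-cause denied.)
Seating in order: seats 1–8 → #118, #120, #121, #123, #124, #126, #127, #128; alternates → #131.
So alternate 1 is #131.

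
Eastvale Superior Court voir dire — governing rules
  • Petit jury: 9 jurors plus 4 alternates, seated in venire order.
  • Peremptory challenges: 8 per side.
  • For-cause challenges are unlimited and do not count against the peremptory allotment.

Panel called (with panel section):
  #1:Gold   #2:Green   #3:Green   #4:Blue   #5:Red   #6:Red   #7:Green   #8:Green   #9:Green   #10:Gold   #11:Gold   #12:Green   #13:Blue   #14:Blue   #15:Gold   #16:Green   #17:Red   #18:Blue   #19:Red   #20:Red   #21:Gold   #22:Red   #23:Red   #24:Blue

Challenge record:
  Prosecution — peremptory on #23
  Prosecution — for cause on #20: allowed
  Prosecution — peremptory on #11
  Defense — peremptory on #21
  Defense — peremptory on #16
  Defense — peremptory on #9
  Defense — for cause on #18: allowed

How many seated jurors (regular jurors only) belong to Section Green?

4

Removed: #9, #11, #16, #18, #20, #21, #23.
Seated jurors 1–9: #1, #2, #3, #4, #5, #6, #7, #8, #10 (alternates #12, #13, #14, #15 not counted).
Of those, in Section Green: #2, #3, #7, #8 → 4.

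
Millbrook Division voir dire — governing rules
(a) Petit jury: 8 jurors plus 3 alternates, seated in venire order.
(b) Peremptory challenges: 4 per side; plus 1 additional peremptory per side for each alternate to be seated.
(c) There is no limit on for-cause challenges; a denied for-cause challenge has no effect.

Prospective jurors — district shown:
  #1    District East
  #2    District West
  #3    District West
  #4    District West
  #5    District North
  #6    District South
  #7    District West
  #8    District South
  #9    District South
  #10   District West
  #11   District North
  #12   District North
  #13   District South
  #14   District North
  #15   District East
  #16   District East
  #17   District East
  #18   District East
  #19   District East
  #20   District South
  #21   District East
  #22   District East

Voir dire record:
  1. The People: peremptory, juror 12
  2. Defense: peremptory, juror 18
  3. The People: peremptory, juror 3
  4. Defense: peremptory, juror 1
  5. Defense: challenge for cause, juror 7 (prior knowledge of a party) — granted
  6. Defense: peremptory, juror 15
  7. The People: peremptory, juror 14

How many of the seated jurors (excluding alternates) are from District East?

0

Removed: #1, #3, #7, #12, #14, #15, #18.
Seated jurors 1–8: #2, #4, #5, #6, #8, #9, #10, #11 (alternates #13, #16, #17 not counted).
None of those are in District East → 0.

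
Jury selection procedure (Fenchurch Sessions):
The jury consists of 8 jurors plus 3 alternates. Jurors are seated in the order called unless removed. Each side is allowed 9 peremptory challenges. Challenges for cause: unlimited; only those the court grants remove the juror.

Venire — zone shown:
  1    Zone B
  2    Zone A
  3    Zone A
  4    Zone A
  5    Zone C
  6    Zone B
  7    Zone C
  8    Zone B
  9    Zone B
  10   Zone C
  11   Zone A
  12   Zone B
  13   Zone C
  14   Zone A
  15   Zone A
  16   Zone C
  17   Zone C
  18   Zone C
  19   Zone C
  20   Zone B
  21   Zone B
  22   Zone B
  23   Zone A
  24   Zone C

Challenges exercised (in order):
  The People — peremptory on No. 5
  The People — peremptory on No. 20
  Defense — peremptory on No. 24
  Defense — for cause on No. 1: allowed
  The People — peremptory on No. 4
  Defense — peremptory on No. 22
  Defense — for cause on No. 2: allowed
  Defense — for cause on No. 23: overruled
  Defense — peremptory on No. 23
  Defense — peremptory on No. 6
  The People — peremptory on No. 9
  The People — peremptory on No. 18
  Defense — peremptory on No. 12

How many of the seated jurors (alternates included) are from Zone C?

Removed: #1, #2, #4, #5, #6, #9, #12, #18, #20, #22, #23, #24.
Seated (11 incl. alternates): #3, #7, #8, #10, #11, #13, #14, #15, #16, #17, #19.
Of those, in Zone C: #7, #10, #13, #16, #17, #19 → 6.

6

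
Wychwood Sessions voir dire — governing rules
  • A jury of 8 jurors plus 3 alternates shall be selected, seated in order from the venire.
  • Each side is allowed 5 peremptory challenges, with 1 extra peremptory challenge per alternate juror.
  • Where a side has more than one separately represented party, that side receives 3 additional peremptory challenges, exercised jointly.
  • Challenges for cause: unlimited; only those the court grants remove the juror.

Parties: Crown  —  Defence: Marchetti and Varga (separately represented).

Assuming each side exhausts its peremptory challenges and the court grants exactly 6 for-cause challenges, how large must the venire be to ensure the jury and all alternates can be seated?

36

Seats to fill: 8 + 3 alternates = 11.
Peremptories — Crown: 5 + 1×3 = 8; Defence: 5 + 1×3 + 3 = 11; total 19.
For-cause removals: 6.
Minimum venire: 11 + 19 + 6 = 36.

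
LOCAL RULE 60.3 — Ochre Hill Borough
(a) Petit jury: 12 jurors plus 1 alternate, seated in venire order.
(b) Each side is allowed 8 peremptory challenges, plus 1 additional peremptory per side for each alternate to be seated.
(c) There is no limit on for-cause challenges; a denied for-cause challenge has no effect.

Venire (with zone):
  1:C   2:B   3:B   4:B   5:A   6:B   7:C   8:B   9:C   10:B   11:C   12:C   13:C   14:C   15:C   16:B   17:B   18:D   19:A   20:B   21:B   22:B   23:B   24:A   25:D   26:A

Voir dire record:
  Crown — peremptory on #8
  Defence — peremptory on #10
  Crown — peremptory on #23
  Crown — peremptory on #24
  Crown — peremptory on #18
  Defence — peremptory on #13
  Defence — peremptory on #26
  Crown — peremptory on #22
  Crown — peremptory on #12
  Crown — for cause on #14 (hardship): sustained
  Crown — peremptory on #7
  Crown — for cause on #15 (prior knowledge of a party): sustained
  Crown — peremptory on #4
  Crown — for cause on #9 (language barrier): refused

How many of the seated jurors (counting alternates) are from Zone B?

Removed: #4, #7, #8, #10, #12, #13, #14, #15, #18, #22, #23, #24, #26.
Seated (13 incl. alternates): #1, #2, #3, #5, #6, #9, #11, #16, #17, #19, #20, #21, #25.
Of those, in Zone B: #2, #3, #6, #16, #17, #20, #21 → 7.

7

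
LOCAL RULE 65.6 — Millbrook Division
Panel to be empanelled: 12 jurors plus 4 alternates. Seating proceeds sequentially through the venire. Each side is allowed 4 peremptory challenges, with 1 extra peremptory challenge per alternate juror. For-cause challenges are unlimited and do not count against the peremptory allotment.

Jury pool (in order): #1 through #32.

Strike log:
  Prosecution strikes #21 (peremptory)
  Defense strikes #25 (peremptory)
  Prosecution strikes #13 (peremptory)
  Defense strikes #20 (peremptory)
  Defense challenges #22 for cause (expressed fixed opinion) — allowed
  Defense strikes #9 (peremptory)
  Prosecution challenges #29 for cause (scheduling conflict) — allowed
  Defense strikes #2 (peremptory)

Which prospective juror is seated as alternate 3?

Removed: #2, #9, #13, #20, #21, #22, #25, #29.
Seating in order: seats 1–12 → #1, #3, #4, #5, #6, #7, #8, #10, #11, #12, #14, #15; alternates → #16, #17, #18, #19.
So alternate 3 is #18.

18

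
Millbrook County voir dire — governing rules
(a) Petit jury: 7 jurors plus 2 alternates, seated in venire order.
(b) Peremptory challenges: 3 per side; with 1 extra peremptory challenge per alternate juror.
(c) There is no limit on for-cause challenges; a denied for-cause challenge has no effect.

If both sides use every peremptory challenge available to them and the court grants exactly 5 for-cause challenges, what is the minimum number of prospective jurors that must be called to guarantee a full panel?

24

Seats to fill: 7 + 2 alternates = 9.
Peremptories: 3 + 1×2 = 5 per side × 2 sides = 10.
For-cause removals: 5.
Minimum venire: 9 + 10 + 5 = 24.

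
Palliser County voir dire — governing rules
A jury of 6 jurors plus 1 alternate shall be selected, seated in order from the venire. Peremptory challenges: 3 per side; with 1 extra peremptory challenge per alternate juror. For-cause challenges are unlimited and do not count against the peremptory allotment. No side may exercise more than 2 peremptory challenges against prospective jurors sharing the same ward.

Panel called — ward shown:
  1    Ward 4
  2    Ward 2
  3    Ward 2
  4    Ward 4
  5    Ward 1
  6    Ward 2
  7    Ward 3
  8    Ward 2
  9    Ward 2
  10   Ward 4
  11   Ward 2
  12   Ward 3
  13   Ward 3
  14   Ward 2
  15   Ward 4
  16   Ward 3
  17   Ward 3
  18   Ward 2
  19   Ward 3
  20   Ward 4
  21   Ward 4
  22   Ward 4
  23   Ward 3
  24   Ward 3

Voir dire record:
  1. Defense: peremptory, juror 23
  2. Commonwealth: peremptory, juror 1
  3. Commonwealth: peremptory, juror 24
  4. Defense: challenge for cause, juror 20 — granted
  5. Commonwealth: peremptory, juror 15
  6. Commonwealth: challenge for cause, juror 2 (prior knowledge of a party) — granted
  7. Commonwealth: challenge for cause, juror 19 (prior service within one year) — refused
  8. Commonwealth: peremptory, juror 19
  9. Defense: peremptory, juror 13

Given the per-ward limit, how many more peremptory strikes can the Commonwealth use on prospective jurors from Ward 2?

0

Commonwealth peremptories so far: #1, #24, #15, #19 — 4 of 4 used, 0 left overall.
Against Ward 2: none yet — per-ward cap 2 leaves 2.
Binding limit: min(0, 2) = 0.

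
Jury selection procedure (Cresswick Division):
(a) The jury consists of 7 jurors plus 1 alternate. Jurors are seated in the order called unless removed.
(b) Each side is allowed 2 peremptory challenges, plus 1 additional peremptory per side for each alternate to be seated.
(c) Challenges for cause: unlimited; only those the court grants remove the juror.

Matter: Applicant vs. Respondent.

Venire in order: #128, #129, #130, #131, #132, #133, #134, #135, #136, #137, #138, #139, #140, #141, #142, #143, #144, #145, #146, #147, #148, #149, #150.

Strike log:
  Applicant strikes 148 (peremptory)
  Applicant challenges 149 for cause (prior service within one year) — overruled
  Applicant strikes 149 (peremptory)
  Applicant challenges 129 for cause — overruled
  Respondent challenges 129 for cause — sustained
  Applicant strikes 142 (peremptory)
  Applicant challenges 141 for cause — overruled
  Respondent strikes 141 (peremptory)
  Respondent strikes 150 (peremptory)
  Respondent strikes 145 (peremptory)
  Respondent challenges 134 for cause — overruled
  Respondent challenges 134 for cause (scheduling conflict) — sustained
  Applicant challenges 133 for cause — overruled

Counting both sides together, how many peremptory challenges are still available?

0

Applicant allotment: 2 base + 1 × 1 alternate = 3. Respondent allotment: 2 base + 1 × 1 alternate = 3.
Applicant peremptories used: #148, #149, #142 — 3 (for-cause on #149, #129, #141, #133 don't count).
Respondent peremptories used: #141, #150, #145 — 3 (for-cause on #129, #134, #134 don't count).
Remaining: (3 − 3) + (3 − 3) = 0.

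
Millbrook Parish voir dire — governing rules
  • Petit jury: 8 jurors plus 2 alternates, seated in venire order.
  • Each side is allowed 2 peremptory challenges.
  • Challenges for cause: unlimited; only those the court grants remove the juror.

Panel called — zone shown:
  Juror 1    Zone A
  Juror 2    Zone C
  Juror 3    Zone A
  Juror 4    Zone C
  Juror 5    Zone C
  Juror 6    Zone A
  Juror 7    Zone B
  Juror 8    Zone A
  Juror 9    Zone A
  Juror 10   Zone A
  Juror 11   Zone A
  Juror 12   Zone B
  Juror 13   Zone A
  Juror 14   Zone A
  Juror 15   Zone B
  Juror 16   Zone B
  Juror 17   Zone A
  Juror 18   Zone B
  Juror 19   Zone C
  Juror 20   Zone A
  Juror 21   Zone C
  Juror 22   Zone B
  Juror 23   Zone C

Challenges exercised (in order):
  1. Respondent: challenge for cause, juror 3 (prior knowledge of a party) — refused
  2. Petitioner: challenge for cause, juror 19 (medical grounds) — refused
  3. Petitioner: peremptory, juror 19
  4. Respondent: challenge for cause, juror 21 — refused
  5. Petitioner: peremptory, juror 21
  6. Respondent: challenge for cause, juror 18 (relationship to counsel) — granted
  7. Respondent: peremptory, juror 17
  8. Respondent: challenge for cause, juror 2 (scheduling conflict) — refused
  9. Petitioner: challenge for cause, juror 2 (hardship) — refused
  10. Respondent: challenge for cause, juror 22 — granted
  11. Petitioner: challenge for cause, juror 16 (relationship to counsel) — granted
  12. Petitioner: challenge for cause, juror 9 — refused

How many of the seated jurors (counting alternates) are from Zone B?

Removed: #16, #17, #18, #19, #21, #22.
Seated (10 incl. alternates): #1, #2, #3, #4, #5, #6, #7, #8, #9, #10.
Of those, in Zone B: #7 → 1.

1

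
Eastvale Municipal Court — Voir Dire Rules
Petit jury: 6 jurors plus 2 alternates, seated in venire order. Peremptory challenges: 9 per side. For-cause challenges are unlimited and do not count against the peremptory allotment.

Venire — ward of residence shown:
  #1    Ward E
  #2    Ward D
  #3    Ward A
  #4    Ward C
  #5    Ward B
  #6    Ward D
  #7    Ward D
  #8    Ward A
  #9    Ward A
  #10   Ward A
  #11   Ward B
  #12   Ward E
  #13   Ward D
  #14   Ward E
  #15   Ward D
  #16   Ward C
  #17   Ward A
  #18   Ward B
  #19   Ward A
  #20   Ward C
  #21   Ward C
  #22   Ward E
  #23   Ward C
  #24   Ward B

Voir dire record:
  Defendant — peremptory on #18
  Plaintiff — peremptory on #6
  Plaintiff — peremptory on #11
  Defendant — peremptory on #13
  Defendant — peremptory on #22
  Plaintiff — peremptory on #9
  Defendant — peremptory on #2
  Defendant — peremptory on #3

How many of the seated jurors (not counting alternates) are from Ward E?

Removed: #2, #3, #6, #9, #11, #13, #18, #22.
Seated jurors 1–6: #1, #4, #5, #7, #8, #10 (alternates #12, #14 not counted).
Of those, in Ward E: #1 → 1.

1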